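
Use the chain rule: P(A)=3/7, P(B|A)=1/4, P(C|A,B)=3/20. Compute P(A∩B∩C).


P(A∩B∩C) = P(A) * P(B|A) * P(C|A∩B)
= 3/7 * 1/4 * 3/20
= 3/28 * 3/20 = 9/560

9/560


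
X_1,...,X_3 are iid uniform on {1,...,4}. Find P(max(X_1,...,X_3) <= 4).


P(max <= 4) = P(all X_i <= 4) = (P(X_1 <= 4))^3
= (4/4)^3 = 1^3 = 1

1


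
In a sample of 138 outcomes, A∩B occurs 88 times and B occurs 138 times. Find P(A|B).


P(A|B) = P(A∩B)/P(B) = (88/138)/(138/138) = 88/138 = 44/69

44/69


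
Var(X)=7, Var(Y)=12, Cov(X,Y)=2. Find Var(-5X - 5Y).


Var(-5X - 5Y) = (-5)^2*Var(X) + (-5)^2*Var(Y) + 2*(-5)*(-5)*Cov(X,Y)
= 25*7 + 25*12 + 50*2
= 175 + 300 + 100 = 575

575


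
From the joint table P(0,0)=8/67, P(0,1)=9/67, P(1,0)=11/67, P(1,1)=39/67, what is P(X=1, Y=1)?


Read from table: P(X=1, Y=1) = 39/67

39/67


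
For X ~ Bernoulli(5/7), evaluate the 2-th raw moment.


For Bernoulli: X in {0,1}
E[X^2] = 0^2*(1-5/7) + 1^2*5/7 = 5/7

5/7


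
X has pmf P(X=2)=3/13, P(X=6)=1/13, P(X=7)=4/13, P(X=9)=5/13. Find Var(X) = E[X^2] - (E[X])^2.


E[X] = 85/13, E[X^2] = 649/13
Var(X) = E[X^2] - (E[X])^2 = 649/13 - (85/13)^2 = 1212/169

1212/169


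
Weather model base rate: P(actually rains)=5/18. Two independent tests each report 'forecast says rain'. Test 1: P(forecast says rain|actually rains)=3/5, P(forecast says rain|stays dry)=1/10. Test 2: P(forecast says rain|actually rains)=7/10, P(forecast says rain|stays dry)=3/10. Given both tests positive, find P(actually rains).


After test 1: P(+) = 3/5*5/18 + 1/10*13/18 = 43/180
P(B|+) = (1/6)/(43/180) = 30/43
After test 2 (use post1 as new prior): P(+) = 7/10*30/43 + 3/10*13/43 = 249/430
P(B|+,+) = (21/43)/(249/430) = 70/83

70/83


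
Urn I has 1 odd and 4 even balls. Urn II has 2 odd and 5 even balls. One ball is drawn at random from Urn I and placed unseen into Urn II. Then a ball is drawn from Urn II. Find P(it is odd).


P(transfer odd) = 1/5; P(transfer even) = 4/5
If odd transferred: Urn II has 3 odd of 8, so P(odd|odd moved) = 3/8
If even transferred: Urn II has 2 odd of 8, so P(odd|even moved) = 1/4
By total probability: P(odd) = 1/5*3/8 + 4/5*1/4 = 11/40

11/40


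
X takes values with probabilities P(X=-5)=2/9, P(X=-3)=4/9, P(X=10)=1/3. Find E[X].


E[X] = sum(x * P(x))
= -5*2/9 - 3*4/9 + 10*1/3
= 8/9

8/9


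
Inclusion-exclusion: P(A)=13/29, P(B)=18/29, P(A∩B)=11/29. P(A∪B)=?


P(A∪B) = P(A) + P(B) - P(A∩B)
= 13/29 + 18/29 - 11/29 = 20/29

20/29


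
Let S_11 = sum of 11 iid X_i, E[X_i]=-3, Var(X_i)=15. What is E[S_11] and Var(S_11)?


E[S_n] = n*mu = 11*-3 = -33
Var(S_n) = n*sigma^2 = 11*15 = 165

E[S_11]=-33, Var(S_11)=165


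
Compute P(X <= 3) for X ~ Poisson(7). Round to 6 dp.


P(X<=3) = e^(-7)*7^0/0! + e^(-7)*7^1/1! + e^(-7)*7^2/2! + e^(-7)*7^3/3!
≈ 0.0009118820 + 0.0063831738 + 0.0223411082 + 0.0521292524
= 0.0817654164
≈ 0.081765

0.081765


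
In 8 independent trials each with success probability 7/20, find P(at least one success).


P(at least one) = 1 - P(none)
P(none) = (1 - 7/20)^8 = (13/20)^8 = 815730721/25600000000
P(at least one) = 1 - 815730721/25600000000 = 24784269279/25600000000

24784269279/25600000000


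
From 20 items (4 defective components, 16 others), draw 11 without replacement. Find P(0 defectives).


P(X=0) = C(4,0)*C(16,11) / C(20,11)
= 1*4368 / 167960
= 4368/167960 = 42/1615

42/1615


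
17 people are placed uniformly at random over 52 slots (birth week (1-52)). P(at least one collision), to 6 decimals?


P(all different) = prod((52-i)/52 for i=0..16) = 0.052524
P(at least one match) = 1 - 0.052524 = 0.947476

0.947476


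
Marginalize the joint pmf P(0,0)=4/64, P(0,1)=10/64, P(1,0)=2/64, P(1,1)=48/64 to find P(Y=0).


P(Y=0) = P(0,0)+P(1,0) = 4/64 + 2/64 = 6/64 = 3/32

3/32


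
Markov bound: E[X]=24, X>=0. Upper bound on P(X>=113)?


Markov: P(X >= a) <= E[X]/a
P(X >= 113) <= 24/113

24/113


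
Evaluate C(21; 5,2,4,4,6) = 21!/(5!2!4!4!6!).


21! = 51090942171709440000
Denominator: 5!=120 * 2!=2 * 4!=24 * 4!=24 * 6!=720
Coefficient = 51090942171709440000 / 99532800 = 513307594800

513307594800


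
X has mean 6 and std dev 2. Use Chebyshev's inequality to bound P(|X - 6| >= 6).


k = 6/2 = 3
Chebyshev: P(|X-mu| >= k*sigma) <= 1/k^2 = 1/3^2 = 1/9

1/9


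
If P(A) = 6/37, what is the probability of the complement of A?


P(A') = 1 - P(A) = 1 - 6/37 = 31/37

31/37


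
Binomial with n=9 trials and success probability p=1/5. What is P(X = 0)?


P(X=0) = C(9,0) * p^0 * (1-p)^9
= 1 * 1 * 262144/1953125
= 262144/1953125

262144/1953125


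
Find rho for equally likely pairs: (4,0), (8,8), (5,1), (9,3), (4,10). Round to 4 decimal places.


Cov(X,Y) = 0.8000, Var(X) = 4.4000, Var(Y) = 15.4400
rho = Cov/(sqrt(VarX)*sqrt(VarY)) = 0.0971

0.0971


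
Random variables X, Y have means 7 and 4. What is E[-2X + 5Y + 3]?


E[-2X + 5Y + 3] = -2*E[X] + 5*E[Y] + 3
= (-2)*(7) + (5)*(4) + (3)
= -14 + 20 + 3 = 9

9


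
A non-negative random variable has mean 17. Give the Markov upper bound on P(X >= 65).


Markov: P(X >= a) <= E[X]/a
P(X >= 65) <= 17/65

17/65


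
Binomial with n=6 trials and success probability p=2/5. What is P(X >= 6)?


P(X>=6) = P(X=6)
= 64/15625
= 64/15625

64/15625


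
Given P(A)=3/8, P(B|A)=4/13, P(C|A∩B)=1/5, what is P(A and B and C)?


P(A∩B∩C) = P(A) * P(B|A) * P(C|A∩B)
= 3/8 * 4/13 * 1/5
= 3/26 * 1/5 = 3/130

3/130


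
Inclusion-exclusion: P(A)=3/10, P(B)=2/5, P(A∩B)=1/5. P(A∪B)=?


P(A∪B) = P(A) + P(B) - P(A∩B)
= 3/10 + 2/5 - 1/5 = 1/2

1/2


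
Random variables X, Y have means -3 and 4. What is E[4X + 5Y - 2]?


E[4X + 5Y - 2] = 4*E[X] + 5*E[Y] - 2
= (4)*(-3) + (5)*(4) + (-2)
= -12 + 20 - 2 = 6

6


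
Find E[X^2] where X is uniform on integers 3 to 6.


E[X^2] = (1/4) * sum(x^2 for x=3..6)
= 86/4 = 43/2

43/2


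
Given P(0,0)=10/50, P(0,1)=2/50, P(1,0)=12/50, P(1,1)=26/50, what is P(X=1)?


P(X=1) = P(1,0)+P(1,1) = 12/50 + 26/50 = 38/50 = 19/25

19/25


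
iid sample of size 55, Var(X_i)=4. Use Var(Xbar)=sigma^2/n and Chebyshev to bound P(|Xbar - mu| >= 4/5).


Var(Xbar) = Var(X)/n = 4/55
Chebyshev: P(|Xbar-mu| >= 4/5) <= Var(Xbar)/(4/5)^2 = (4/55)/(16/25) = 5/44

5/44


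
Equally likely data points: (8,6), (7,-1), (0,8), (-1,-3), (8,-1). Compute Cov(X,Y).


E[X]=22/5, E[Y]=9/5, E[XY]=36/5
Cov(X,Y) = E[XY] - E[X]E[Y] = 36/5 - 22/5*9/5 = -18/25

-18/25


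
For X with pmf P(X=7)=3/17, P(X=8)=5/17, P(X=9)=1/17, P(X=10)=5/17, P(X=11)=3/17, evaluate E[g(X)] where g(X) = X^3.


E[X^3] = sum(g(x)*P(x))
= 343*3/17 + 512*5/17 + 729*1/17 + 1000*5/17 + 1331*3/17
= 783

783


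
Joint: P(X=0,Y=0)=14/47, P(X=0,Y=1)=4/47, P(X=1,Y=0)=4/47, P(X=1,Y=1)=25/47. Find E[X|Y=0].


P(Y=0) = 18/47
E[X|Y=0] = (0*14 + 1*4)/18 = 4/18 = 2/9

2/9


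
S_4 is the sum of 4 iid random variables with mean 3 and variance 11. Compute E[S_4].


E[S_n] = n*E[X_1] = 4*3 = 12

12


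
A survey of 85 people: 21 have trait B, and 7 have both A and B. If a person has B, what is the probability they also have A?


P(A|B) = P(A∩B)/P(B) = (7/85)/(21/85) = 7/21 = 1/3

1/3


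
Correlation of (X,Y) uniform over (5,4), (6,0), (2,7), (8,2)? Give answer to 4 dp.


Cov(X,Y) = -4.5625, Var(X) = 4.6875, Var(Y) = 6.6875
rho = Cov/(sqrt(VarX)*sqrt(VarY)) = -0.8149

-0.8149


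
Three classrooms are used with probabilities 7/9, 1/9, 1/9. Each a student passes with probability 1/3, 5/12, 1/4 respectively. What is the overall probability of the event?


P(A) = P(A|B1)P(B1) + P(A|B2)P(B2) + P(A|B3)P(B3)
= 1/3*7/9 + 5/12*1/9 + 1/4*1/9
= 7/27 + 5/108 + 1/36 = 1/3

1/3


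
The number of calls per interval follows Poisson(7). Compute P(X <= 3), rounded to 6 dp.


P(X<=3) = e^(-7)*7^0/0! + e^(-7)*7^1/1! + e^(-7)*7^2/2! + e^(-7)*7^3/3!
≈ 0.0009118820 + 0.0063831738 + 0.0223411082 + 0.0521292524
= 0.0817654164
≈ 0.081765

0.081765


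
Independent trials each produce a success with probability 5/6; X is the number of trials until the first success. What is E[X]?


For geometric (trials until first success), E[X] = 1/p = 1/(5/6) = 6/5

6/5


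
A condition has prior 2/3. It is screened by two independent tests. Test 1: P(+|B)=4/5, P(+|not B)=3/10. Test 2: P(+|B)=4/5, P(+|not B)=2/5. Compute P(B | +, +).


After test 1: P(+) = 4/5*2/3 + 3/10*1/3 = 19/30
P(B|+) = (8/15)/(19/30) = 16/19
After test 2 (use post1 as new prior): P(+) = 4/5*16/19 + 2/5*3/19 = 14/19
P(B|+,+) = (64/95)/(14/19) = 32/35

32/35


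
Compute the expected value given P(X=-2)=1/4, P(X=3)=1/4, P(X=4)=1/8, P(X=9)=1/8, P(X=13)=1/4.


E[X] = sum(x * P(x))
= -2*1/4 + 3*1/4 + 4*1/8 + 9*1/8 + 13*1/4
= 41/8

41/8


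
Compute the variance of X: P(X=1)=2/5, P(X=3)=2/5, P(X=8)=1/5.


E[X] = 16/5, E[X^2] = 84/5
Var(X) = E[X^2] - (E[X])^2 = 84/5 - (16/5)^2 = 164/25

164/25


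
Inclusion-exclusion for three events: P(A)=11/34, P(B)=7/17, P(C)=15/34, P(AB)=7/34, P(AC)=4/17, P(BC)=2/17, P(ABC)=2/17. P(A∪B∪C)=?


P(A∪B∪C) = P(A)+P(B)+P(C) - P(AB)-P(AC)-P(BC) + P(ABC)
= 11/34+7/17+15/34 - 7/34-4/17-2/17 + 2/17
= 25/34

25/34


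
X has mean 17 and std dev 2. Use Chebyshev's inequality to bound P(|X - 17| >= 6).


k = 6/2 = 3
Chebyshev: P(|X-mu| >= k*sigma) <= 1/k^2 = 1/3^2 = 1/9

1/9


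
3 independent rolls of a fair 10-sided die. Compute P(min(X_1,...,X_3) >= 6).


P(min >= 6) = P(all X_i >= 6) = (P(X_1 >= 6))^3
= (5/10)^3 = (1/2)^3 = 1/8

1/8


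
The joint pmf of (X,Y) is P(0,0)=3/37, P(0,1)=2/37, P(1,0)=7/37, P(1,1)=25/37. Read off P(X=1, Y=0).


Read from table: P(X=1, Y=0) = 7/37

7/37


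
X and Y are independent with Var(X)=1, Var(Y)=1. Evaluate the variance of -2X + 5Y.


Independence => Cov(X,Y)=0
Var(-2X + 5Y) = (-2)^2*Var(X) + 5^2*Var(Y)
= 4*1 + 25*1 = 29

29


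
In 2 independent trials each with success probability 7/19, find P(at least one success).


P(at least one) = 1 - P(none)
P(none) = (1 - 7/19)^2 = (12/19)^2 = 144/361
P(at least one) = 1 - 144/361 = 217/361

217/361


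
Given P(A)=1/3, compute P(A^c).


P(A') = 1 - P(A) = 1 - 1/3 = 2/3

2/3


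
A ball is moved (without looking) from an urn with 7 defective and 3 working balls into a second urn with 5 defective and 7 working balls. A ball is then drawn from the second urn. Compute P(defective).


P(transfer defective) = 7/10; P(transfer working) = 3/10
If defective transferred: Urn II has 6 defective of 13, so P(defective|defective moved) = 6/13
If working transferred: Urn II has 5 defective of 13, so P(defective|working moved) = 5/13
By total probability: P(defective) = 7/10*6/13 + 3/10*5/13 = 57/130

57/130


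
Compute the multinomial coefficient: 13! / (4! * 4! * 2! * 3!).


13! = 6227020800
Denominator: 4!=24 * 4!=24 * 2!=2 * 3!=6
Coefficient = 6227020800 / 6912 = 900900

900900


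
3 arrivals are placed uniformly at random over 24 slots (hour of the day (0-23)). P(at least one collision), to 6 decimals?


P(all different) = prod((24-i)/24 for i=0..2) = 0.878472
P(at least one match) = 1 - 0.878472 = 0.121528

0.121528


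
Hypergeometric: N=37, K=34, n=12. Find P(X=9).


P(X=9) = C(34,9)*C(3,3) / C(37,12)
= 52451256*1 / 1852482996
= 52451256/1852482996 = 22/777

22/777


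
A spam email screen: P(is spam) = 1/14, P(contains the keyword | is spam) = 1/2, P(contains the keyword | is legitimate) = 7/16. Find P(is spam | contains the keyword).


P(A) = P(A|B)P(B) + P(A|B')P(B') = 1/2*1/14 + 7/16*13/14 = 99/224
P(B|A) = P(A|B)P(B)/P(A) = (1/28)/(99/224) = 8/99

8/99


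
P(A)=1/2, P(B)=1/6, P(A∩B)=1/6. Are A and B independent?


P(A)*P(B) = 1/2*1/6 = 1/12
P(A∩B) = 1/6 != 1/12, so not independent

No, A and B are not independent


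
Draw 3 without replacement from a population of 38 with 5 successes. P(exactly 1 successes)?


P(X=1) = C(5,1)*C(33,2) / C(38,3)
= 5*528 / 8436
= 2640/8436 = 220/703

220/703


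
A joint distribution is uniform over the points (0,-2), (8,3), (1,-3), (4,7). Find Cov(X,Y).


E[X]=13/4, E[Y]=5/4, E[XY]=49/4
Cov(X,Y) = E[XY] - E[X]E[Y] = 49/4 - 13/4*5/4 = 131/16

131/16


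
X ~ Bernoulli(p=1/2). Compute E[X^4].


For Bernoulli: X in {0,1}
E[X^4] = 0^4*(1-1/2) + 1^4*1/2 = 1/2

1/2


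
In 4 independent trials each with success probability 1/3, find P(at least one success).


P(at least one) = 1 - P(none)
P(none) = (1 - 1/3)^4 = (2/3)^4 = 16/81
P(at least one) = 1 - 16/81 = 65/81

65/81


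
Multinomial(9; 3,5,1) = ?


9! = 362880
Denominator: 3!=6 * 5!=120 * 1!=1
Coefficient = 362880 / 720 = 504

504


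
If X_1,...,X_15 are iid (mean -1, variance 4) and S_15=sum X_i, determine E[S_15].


E[S_n] = n*E[X_1] = 15*-1 = -15

-15


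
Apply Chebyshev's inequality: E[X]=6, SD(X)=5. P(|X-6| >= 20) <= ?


k = 20/5 = 4
Chebyshev: P(|X-mu| >= k*sigma) <= 1/k^2 = 1/4^2 = 1/16

1/16


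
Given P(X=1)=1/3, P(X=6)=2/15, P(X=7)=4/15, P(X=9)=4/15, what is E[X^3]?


E[X^3] = sum(g(x)*P(x))
= 1*1/3 + 216*2/15 + 343*4/15 + 729*4/15
= 315

315


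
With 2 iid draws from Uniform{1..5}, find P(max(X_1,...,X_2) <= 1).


P(max <= 1) = P(all X_i <= 1) = (P(X_1 <= 1))^2
= (1/5)^2 = 1/25

1/25


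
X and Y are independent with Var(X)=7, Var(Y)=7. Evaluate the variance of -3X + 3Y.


Independence => Cov(X,Y)=0
Var(-3X + 3Y) = (-3)^2*Var(X) + 3^2*Var(Y)
= 9*7 + 9*7 = 126

126


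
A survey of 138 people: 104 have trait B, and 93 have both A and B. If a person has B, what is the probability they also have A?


P(A|B) = P(A∩B)/P(B) = (93/138)/(104/138) = 93/104

93/104


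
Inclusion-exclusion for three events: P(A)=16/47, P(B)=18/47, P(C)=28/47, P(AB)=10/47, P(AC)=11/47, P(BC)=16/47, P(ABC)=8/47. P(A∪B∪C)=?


P(A∪B∪C) = P(A)+P(B)+P(C) - P(AB)-P(AC)-P(BC) + P(ABC)
= 16/47+18/47+28/47 - 10/47-11/47-16/47 + 8/47
= 33/47

33/47


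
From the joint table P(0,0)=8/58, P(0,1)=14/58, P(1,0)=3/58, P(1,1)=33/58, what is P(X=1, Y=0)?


Read from table: P(X=1, Y=0) = 3/58

3/58


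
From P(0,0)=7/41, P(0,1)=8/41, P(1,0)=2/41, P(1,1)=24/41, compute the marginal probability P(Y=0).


P(Y=0) = P(0,0)+P(1,0) = 7/41 + 2/41 = 9/41

9/41


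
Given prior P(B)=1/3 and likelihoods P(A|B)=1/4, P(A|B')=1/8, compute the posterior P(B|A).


P(A) = P(A|B)P(B) + P(A|B')P(B') = 1/4*1/3 + 1/8*2/3 = 1/6
P(B|A) = P(A|B)P(B)/P(A) = (1/12)/(1/6) = 1/2

1/2


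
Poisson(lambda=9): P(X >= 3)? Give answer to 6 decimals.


P(X>=3) = 1 - P(X<=2) = 1 - (e^(-9)*9^0/0! + e^(-9)*9^1/1! + e^(-9)*9^2/2!)
≈ 1 - (0.0001234098 + 0.0011106882 + 0.0049980971)
= 1 - 0.0062321951 = 0.9937678049
≈ 0.993768

0.993768


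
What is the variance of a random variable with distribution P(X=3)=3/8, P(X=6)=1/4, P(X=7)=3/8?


E[X] = 21/4, E[X^2] = 123/4
Var(X) = E[X^2] - (E[X])^2 = 123/4 - (21/4)^2 = 51/16

51/16


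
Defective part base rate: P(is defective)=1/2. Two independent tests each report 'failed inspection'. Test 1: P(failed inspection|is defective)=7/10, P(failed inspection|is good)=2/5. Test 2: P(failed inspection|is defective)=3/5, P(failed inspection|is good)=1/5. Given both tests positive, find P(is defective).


After test 1: P(+) = 7/10*1/2 + 2/5*1/2 = 11/20
P(B|+) = (7/20)/(11/20) = 7/11
After test 2 (use post1 as new prior): P(+) = 3/5*7/11 + 1/5*4/11 = 5/11
P(B|+,+) = (21/55)/(5/11) = 21/25

21/25


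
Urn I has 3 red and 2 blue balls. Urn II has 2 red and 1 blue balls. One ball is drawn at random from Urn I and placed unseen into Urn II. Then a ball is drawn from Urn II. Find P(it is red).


P(transfer red) = 3/5; P(transfer blue) = 2/5
If red transferred: Urn II has 3 red of 4, so P(red|red moved) = 3/4
If blue transferred: Urn II has 2 red of 4, so P(red|blue moved) = 1/2
By total probability: P(red) = 3/5*3/4 + 2/5*1/2 = 13/20

13/20


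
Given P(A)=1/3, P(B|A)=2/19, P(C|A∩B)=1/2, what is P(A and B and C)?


P(A∩B∩C) = P(A) * P(B|A) * P(C|A∩B)
= 1/3 * 2/19 * 1/2
= 2/57 * 1/2 = 1/57

1/57


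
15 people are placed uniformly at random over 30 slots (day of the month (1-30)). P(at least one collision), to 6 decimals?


P(all different) = prod((30-i)/30 for i=0..14) = 0.014136
P(at least one match) = 1 - 0.014136 = 0.985864

0.985864


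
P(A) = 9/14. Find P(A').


P(A') = 1 - P(A) = 1 - 9/14 = 5/14

5/14


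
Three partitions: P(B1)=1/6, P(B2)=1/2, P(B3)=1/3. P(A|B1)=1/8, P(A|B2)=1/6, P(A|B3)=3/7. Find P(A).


P(A) = P(A|B1)P(B1) + P(A|B2)P(B2) + P(A|B3)P(B3)
= 1/8*1/6 + 1/6*1/2 + 3/7*1/3
= 1/48 + 1/12 + 1/7 = 83/336

83/336


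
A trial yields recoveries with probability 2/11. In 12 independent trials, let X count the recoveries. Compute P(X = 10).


P(X=10) = C(12,10) * p^10 * (1-p)^2
= 66 * 1024/25937424601 * 81/121
= 497664/285311670611

497664/285311670611


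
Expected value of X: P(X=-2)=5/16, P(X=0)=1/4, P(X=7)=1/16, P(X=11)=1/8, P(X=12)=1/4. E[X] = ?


E[X] = sum(x * P(x))
= -2*5/16 + 0*1/4 + 7*1/16 + 11*1/8 + 12*1/4
= 67/16

67/16


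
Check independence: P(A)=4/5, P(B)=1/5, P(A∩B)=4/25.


P(A)*P(B) = 4/5*1/5 = 4/25
P(A∩B) = 4/25, which equals P(A)P(B), so independent

Yes, A and B are independent


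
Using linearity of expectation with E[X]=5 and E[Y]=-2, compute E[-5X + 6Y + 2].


E[-5X + 6Y + 2] = -5*E[X] + 6*E[Y] + 2
= (-5)*(5) + (6)*(-2) + (2)
= -25 - 12 + 2 = -35

-35


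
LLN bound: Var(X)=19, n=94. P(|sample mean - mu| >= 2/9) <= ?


Var(Xbar) = Var(X)/n = 19/94
Chebyshev: P(|Xbar-mu| >= 2/9) <= Var(Xbar)/(2/9)^2 = (19/94)/(4/81) = 1539/376
Bound exceeds 1, so trivial bound: 1

1


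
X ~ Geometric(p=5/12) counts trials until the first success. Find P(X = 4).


P(X=4) = (1-p)^3 * p = (7/12)^3 * 5/12
= 343/1728 * 5/12 = 1715/20736

1715/20736


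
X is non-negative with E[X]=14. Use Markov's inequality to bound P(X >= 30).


Markov: P(X >= a) <= E[X]/a
P(X >= 30) <= 14/30 = 7/15

7/15


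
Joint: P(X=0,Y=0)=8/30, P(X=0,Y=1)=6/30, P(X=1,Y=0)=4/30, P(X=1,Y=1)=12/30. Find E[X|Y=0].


P(Y=0) = 12/30
E[X|Y=0] = (0*8 + 1*4)/12 = 4/12 = 1/3

1/3


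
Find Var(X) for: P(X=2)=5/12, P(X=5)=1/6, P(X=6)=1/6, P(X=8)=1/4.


E[X] = 14/3, E[X^2] = 167/6
Var(X) = E[X^2] - (E[X])^2 = 167/6 - (14/3)^2 = 109/18

109/18


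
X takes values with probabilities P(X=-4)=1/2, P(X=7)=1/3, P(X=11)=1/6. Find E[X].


E[X] = sum(x * P(x))
= -4*1/2 + 7*1/3 + 11*1/6
= 13/6

13/6


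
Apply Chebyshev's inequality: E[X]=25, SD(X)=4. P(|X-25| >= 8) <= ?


k = 8/4 = 2
Chebyshev: P(|X-mu| >= k*sigma) <= 1/k^2 = 1/2^2 = 1/4

1/4


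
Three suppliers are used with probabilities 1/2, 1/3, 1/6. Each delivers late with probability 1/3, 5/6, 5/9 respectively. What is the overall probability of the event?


P(A) = P(A|B1)P(B1) + P(A|B2)P(B2) + P(A|B3)P(B3)
= 1/3*1/2 + 5/6*1/3 + 5/9*1/6
= 1/6 + 5/18 + 5/54 = 29/54

29/54


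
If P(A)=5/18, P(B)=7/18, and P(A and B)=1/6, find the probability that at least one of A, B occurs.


P(A∪B) = P(A) + P(B) - P(A∩B)
= 5/18 + 7/18 - 1/6 = 1/2

1/2


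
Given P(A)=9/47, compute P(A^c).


P(A') = 1 - P(A) = 1 - 9/47 = 38/47

38/47


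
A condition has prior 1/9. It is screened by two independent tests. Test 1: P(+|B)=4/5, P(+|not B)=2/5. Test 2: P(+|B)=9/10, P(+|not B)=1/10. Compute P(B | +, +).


After test 1: P(+) = 4/5*1/9 + 2/5*8/9 = 4/9
P(B|+) = (4/45)/(4/9) = 1/5
After test 2 (use post1 as new prior): P(+) = 9/10*1/5 + 1/10*4/5 = 13/50
P(B|+,+) = (9/50)/(13/50) = 9/13

9/13


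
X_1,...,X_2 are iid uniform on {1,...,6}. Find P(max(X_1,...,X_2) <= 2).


P(max <= 2) = P(all X_i <= 2) = (P(X_1 <= 2))^2
= (2/6)^2 = (1/3)^2 = 1/9

1/9


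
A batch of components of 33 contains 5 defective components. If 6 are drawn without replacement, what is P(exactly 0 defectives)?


P(X=0) = C(5,0)*C(28,6) / C(33,6)
= 1*376740 / 1107568
= 376740/1107568 = 13455/39556

13455/39556


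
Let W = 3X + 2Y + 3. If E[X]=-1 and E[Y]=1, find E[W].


E[3X + 2Y + 3] = 3*E[X] + 2*E[Y] + 3
= (3)*(-1) + (2)*(1) + (3)
= -3 + 2 + 3 = 2

2


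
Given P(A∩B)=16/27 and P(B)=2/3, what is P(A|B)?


P(A|B) = P(A∩B)/P(B) = (64/108)/(72/108) = 64/72 = 8/9

8/9


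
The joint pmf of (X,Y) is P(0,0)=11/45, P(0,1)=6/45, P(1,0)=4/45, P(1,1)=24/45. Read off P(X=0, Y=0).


Read from table: P(X=0, Y=0) = 11/45

11/45


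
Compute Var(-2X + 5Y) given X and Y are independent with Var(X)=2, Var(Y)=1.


Independence => Cov(X,Y)=0
Var(-2X + 5Y) = (-2)^2*Var(X) + 5^2*Var(Y)
= 4*2 + 25*1 = 33

33


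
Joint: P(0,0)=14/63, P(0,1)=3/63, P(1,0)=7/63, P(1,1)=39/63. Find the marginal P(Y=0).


P(Y=0) = P(0,0)+P(1,0) = 14/63 + 7/63 = 21/63 = 1/3

1/3


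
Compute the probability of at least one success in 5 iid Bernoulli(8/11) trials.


P(at least one) = 1 - P(none)
P(none) = (1 - 8/11)^5 = (3/11)^5 = 243/161051
P(at least one) = 1 - 243/161051 = 160808/161051

160808/161051


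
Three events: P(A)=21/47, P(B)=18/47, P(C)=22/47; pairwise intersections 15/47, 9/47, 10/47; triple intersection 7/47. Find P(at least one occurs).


P(A∪B∪C) = P(A)+P(B)+P(C) - P(AB)-P(AC)-P(BC) + P(ABC)
= 21/47+18/47+22/47 - 15/47-9/47-10/47 + 7/47
= 34/47

34/47


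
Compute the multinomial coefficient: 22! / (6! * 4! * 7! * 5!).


22! = 1124000727777607680000
Denominator: 6!=720 * 4!=24 * 7!=5040 * 5!=120
Coefficient = 1124000727777607680000 / 10450944000 = 107550162720

107550162720


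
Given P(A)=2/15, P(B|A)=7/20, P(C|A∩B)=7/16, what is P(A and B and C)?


P(A∩B∩C) = P(A) * P(B|A) * P(C|A∩B)
= 2/15 * 7/20 * 7/16
= 7/150 * 7/16 = 49/2400

49/2400


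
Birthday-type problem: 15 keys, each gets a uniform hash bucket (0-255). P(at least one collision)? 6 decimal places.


P(all different) = prod((256-i)/256 for i=0..14) = 0.658279
P(at least one match) = 1 - 0.658279 = 0.341721

0.341721


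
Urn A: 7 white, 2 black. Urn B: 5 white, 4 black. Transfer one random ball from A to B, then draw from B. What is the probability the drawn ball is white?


P(transfer white) = 7/9; P(transfer black) = 2/9
If white transferred: Urn II has 6 white of 10, so P(white|white moved) = 3/5
If black transferred: Urn II has 5 white of 10, so P(white|black moved) = 1/2
By total probability: P(white) = 7/9*3/5 + 2/9*1/2 = 26/45

26/45


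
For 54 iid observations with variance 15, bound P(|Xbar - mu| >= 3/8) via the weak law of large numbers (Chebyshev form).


Var(Xbar) = Var(X)/n = 15/54
Chebyshev: P(|Xbar-mu| >= 3/8) <= Var(Xbar)/(3/8)^2 = (5/18)/(9/64) = 160/81
Bound exceeds 1, so trivial bound: 1

1


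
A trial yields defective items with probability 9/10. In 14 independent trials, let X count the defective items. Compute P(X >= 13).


P(X>=13) = P(X=13) + P(X=14)
= 17793060798303/50000000000000 + 22876792454961/100000000000000
= 58462914051567/100000000000000

58462914051567/100000000000000


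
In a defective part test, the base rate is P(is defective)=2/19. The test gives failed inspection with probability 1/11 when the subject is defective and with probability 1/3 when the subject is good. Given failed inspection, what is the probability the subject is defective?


P(A) = P(A|B)P(B) + P(A|B')P(B') = 1/11*2/19 + 1/3*17/19 = 193/627
P(B|A) = P(A|B)P(B)/P(A) = (2/209)/(193/627) = 6/193

6/193


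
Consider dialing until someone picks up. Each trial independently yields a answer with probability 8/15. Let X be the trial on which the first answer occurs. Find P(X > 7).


P(X > 7) = P(first 7 trials all fail) = (1-p)^7 = (7/15)^7 = 823543/170859375

823543/170859375


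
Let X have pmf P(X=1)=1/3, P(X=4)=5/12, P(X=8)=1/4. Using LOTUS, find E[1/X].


E[1/X] = sum(g(x)*P(x))
= 1*1/3 + 1/4*5/12 + 1/8*1/4
= 15/32

15/32


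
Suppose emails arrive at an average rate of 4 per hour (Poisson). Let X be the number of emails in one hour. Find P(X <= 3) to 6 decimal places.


P(X<=3) = e^(-4)*4^0/0! + e^(-4)*4^1/1! + e^(-4)*4^2/2! + e^(-4)*4^3/3!
≈ 0.0183156389 + 0.0732625556 + 0.1465251111 + 0.1953668148
= 0.4334701204
≈ 0.433470

0.433470


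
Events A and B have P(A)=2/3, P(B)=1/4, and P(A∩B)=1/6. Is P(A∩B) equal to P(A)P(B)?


P(A)*P(B) = 2/3*1/4 = 1/6
P(A∩B) = 1/6, which equals P(A)P(B), so independent

Yes, A and B are independent


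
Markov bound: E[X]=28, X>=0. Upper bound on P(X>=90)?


Markov: P(X >= a) <= E[X]/a
P(X >= 90) <= 28/90 = 14/45

14/45


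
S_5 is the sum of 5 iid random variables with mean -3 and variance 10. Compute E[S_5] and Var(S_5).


E[S_n] = n*mu = 5*-3 = -15
Var(S_n) = n*sigma^2 = 5*10 = 50

E[S_5]=-15, Var(S_5)=50


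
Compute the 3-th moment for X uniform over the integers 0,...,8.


E[X^3] = (1/9) * sum(x^3 for x=0..8)
= 1296/9 = 144

144


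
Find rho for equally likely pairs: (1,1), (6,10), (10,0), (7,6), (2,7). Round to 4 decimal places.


Cov(X,Y) = -1.5600, Var(X) = 10.9600, Var(Y) = 14.1600
rho = Cov/(sqrt(VarX)*sqrt(VarY)) = -0.1252

-0.1252


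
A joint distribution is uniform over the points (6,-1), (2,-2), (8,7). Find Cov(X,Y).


E[X]=16/3, E[Y]=4/3, E[XY]=46/3
Cov(X,Y) = E[XY] - E[X]E[Y] = 46/3 - 16/3*4/3 = 74/9

74/9


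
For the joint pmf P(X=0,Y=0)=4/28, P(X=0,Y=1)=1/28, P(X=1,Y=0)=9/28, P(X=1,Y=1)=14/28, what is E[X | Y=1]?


P(Y=1) = 15/28
E[X|Y=1] = (0*1 + 1*14)/15 = 14/15

14/15


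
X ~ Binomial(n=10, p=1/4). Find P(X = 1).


P(X=1) = C(10,1) * p^1 * (1-p)^9
= 10 * 1/4 * 19683/262144
= 98415/524288

98415/524288


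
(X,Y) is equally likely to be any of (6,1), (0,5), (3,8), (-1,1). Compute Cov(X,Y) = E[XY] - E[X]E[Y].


E[X]=2, E[Y]=15/4, E[XY]=29/4
Cov(X,Y) = E[XY] - E[X]E[Y] = 29/4 - 2*15/4 = -1/4

-1/4


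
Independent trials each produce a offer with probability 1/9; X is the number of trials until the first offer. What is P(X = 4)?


P(X=4) = (1-p)^3 * p = (8/9)^3 * 1/9
= 512/729 * 1/9 = 512/6561

512/6561


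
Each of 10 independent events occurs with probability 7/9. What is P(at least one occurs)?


P(at least one) = 1 - P(none)
P(none) = (1 - 7/9)^10 = (2/9)^10 = 1024/3486784401
P(at least one) = 1 - 1024/3486784401 = 3486783377/3486784401

3486783377/3486784401


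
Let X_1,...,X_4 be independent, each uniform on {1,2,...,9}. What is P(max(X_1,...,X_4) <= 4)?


P(max <= 4) = P(all X_i <= 4) = (P(X_1 <= 4))^4
= (4/9)^4 = 256/6561

256/6561


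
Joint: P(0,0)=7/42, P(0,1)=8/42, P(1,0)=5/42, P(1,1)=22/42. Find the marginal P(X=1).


P(X=1) = P(1,0)+P(1,1) = 5/42 + 22/42 = 27/42 = 9/14

9/14


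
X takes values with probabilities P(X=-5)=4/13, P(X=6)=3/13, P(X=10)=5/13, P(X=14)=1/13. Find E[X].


E[X] = sum(x * P(x))
= -5*4/13 + 6*3/13 + 10*5/13 + 14*1/13
= 62/13

62/13


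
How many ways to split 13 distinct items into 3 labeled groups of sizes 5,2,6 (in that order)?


13! = 6227020800
Denominator: 5!=120 * 2!=2 * 6!=720
Coefficient = 6227020800 / 172800 = 36036

36036


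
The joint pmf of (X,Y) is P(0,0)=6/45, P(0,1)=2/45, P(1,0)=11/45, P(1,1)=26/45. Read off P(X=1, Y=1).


Read from table: P(X=1, Y=1) = 26/45

26/45


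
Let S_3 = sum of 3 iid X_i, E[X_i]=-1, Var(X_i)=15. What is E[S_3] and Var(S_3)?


E[S_n] = n*mu = 3*-1 = -3
Var(S_n) = n*sigma^2 = 3*15 = 45

E[S_3]=-3, Var(S_3)=45


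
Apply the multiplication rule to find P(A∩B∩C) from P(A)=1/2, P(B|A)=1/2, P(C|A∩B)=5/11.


P(A∩B∩C) = P(A) * P(B|A) * P(C|A∩B)
= 1/2 * 1/2 * 5/11
= 1/4 * 5/11 = 5/44

5/44


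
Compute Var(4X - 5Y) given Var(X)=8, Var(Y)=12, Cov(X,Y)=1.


Var(4X - 5Y) = 4^2*Var(X) + (-5)^2*Var(Y) + 2*4*(-5)*Cov(X,Y)
= 16*8 + 25*12 - 40*1
= 128 + 300 - 40 = 388

388


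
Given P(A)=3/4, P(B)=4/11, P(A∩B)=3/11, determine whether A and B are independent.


P(A)*P(B) = 3/4*4/11 = 3/11
P(A∩B) = 3/11, which equals P(A)P(B), so independent

Yes, A and B are independent


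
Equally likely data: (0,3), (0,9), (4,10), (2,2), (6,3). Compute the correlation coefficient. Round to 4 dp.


Cov(X,Y) = -0.5600, Var(X) = 5.4400, Var(Y) = 11.4400
rho = Cov/(sqrt(VarX)*sqrt(VarY)) = -0.0710

-0.0710


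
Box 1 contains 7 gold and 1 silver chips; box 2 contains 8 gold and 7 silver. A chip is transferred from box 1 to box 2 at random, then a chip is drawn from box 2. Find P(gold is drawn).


P(transfer gold) = 7/8; P(transfer silver) = 1/8
If gold transferred: Urn II has 9 gold of 16, so P(gold|gold moved) = 9/16
If silver transferred: Urn II has 8 gold of 16, so P(gold|silver moved) = 1/2
By total probability: P(gold) = 7/8*9/16 + 1/8*1/2 = 71/128

71/128


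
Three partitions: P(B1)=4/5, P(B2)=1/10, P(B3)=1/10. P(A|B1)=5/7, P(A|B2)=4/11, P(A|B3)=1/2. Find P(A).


P(A) = P(A|B1)P(B1) + P(A|B2)P(B2) + P(A|B3)P(B3)
= 5/7*4/5 + 4/11*1/10 + 1/2*1/10
= 4/7 + 2/55 + 1/20 = 1013/1540

1013/1540


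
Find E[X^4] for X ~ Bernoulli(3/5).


For Bernoulli: X in {0,1}
E[X^4] = 0^4*(1-3/5) + 1^4*3/5 = 3/5

3/5


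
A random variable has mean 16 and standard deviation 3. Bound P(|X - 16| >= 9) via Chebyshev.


k = 9/3 = 3
Chebyshev: P(|X-mu| >= k*sigma) <= 1/k^2 = 1/3^2 = 1/9

1/9


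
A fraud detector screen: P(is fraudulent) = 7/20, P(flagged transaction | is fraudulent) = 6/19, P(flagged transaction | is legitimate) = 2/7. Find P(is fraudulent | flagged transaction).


P(A) = P(A|B)P(B) + P(A|B')P(B') = 6/19*7/20 + 2/7*13/20 = 197/665
P(B|A) = P(A|B)P(B)/P(A) = (21/190)/(197/665) = 147/394

147/394


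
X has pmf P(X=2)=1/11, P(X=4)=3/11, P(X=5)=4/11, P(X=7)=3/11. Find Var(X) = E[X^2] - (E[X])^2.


E[X] = 5, E[X^2] = 299/11
Var(X) = E[X^2] - (E[X])^2 = 299/11 - (5)^2 = 24/11

24/11


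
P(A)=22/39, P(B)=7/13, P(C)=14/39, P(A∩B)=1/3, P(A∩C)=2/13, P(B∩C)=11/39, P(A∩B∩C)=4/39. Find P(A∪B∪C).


P(A∪B∪C) = P(A)+P(B)+P(C) - P(AB)-P(AC)-P(BC) + P(ABC)
= 22/39+7/13+14/39 - 1/3-2/13-11/39 + 4/39
= 31/39

31/39


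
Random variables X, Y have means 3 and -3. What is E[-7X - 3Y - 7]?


E[-7X - 3Y - 7] = -7*E[X] - 3*E[Y] - 7
= (-7)*(3) + (-3)*(-3) + (-7)
= -21 + 9 - 7 = -19

-19


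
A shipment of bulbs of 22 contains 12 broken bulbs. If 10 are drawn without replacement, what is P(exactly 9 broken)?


P(X=9) = C(12,9)*C(10,1) / C(22,10)
= 220*10 / 646646
= 2200/646646 = 100/29393

100/29393


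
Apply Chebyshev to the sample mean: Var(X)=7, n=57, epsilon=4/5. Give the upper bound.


Var(Xbar) = Var(X)/n = 7/57
Chebyshev: P(|Xbar-mu| >= 4/5) <= Var(Xbar)/(4/5)^2 = (7/57)/(16/25) = 175/912

175/912


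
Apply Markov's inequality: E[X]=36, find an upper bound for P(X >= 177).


Markov: P(X >= a) <= E[X]/a
P(X >= 177) <= 36/177 = 12/59

12/59


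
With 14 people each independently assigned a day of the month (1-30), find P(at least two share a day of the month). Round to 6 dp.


P(all different) = prod((30-i)/30 for i=0..13) = 0.026506
P(at least one match) = 1 - 0.026506 = 0.973494

0.973494


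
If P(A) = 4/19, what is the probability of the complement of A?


P(A') = 1 - P(A) = 1 - 4/19 = 15/19

15/19


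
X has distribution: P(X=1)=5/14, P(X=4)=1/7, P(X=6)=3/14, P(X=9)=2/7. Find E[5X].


E[5X] = sum(g(x)*P(x))
= 5*5/14 + 20*1/7 + 30*3/14 + 45*2/7
= 335/14

335/14


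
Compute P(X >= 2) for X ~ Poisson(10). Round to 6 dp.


P(X>=2) = 1 - P(X<=1) = 1 - (e^(-10)*10^0/0! + e^(-10)*10^1/1!)
≈ 1 - (0.0000453999 + 0.0004539993)
= 1 - 0.0004993992 = 0.9995006008
≈ 0.999501

0.999501


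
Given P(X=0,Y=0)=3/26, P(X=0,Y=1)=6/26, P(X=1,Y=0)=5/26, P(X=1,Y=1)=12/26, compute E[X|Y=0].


P(Y=0) = 8/26
E[X|Y=0] = (0*3 + 1*5)/8 = 5/8

5/8


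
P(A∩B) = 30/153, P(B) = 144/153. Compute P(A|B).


P(A|B) = P(A∩B)/P(B) = (30/153)/(144/153) = 30/144 = 5/24

5/24


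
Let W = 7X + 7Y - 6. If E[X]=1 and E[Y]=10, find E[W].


E[7X + 7Y - 6] = 7*E[X] + 7*E[Y] - 6
= (7)*(1) + (7)*(10) + (-6)
= 7 + 70 - 6 = 71

71


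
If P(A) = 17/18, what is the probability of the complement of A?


P(A') = 1 - P(A) = 1 - 17/18 = 1/18

1/18


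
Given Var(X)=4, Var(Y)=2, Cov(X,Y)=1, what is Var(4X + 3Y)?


Var(4X + 3Y) = 4^2*Var(X) + 3^2*Var(Y) + 2*4*3*Cov(X,Y)
= 16*4 + 9*2 + 24*1
= 64 + 18 + 24 = 106

106


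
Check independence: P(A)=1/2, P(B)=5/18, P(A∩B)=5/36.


P(A)*P(B) = 1/2*5/18 = 5/36
P(A∩B) = 5/36, which equals P(A)P(B), so independent

Yes, A and B are independent


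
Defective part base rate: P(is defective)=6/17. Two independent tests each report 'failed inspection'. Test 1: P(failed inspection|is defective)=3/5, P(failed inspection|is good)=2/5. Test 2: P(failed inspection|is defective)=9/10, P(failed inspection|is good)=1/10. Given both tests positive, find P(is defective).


After test 1: P(+) = 3/5*6/17 + 2/5*11/17 = 8/17
P(B|+) = (18/85)/(8/17) = 9/20
After test 2 (use post1 as new prior): P(+) = 9/10*9/20 + 1/10*11/20 = 23/50
P(B|+,+) = (81/200)/(23/50) = 81/92

81/92


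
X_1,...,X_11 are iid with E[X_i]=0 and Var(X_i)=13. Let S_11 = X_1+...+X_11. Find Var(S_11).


By independence, Var(S_n) = n*Var(X_1) = 11*13 = 143

143


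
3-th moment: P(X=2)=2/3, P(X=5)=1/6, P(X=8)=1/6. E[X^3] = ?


E[X^3] = sum(x^3 * P(x))
= 8*2/3 + 125*1/6 + 512*1/6
= 223/2

223/2


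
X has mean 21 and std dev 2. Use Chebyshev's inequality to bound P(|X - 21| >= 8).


k = 8/2 = 4
Chebyshev: P(|X-mu| >= k*sigma) <= 1/k^2 = 1/4^2 = 1/16

1/16


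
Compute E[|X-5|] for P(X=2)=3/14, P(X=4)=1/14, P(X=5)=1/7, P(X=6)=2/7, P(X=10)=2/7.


E[|X-5|] = sum(g(x)*P(x))
= 3*3/14 + 1*1/14 + 0*1/7 + 1*2/7 + 5*2/7
= 17/7

17/7


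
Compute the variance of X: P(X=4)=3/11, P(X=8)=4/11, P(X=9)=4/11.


E[X] = 80/11, E[X^2] = 628/11
Var(X) = E[X^2] - (E[X])^2 = 628/11 - (80/11)^2 = 508/121

508/121


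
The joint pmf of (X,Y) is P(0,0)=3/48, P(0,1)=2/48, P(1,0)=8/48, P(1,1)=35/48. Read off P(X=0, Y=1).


Read from table: P(X=0, Y=1) = 2/48 = 1/24

1/24


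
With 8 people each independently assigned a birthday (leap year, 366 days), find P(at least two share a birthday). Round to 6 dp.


P(all different) = prod((366-i)/366 for i=0..7) = 0.925861
P(at least one match) = 1 - 0.925861 = 0.074139

0.074139


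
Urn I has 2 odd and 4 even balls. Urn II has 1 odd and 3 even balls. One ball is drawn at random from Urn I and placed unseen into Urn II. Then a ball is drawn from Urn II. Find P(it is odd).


P(transfer odd) = 2/6 = 1/3; P(transfer even) = 2/3
If odd transferred: Urn II has 2 odd of 5, so P(odd|odd moved) = 2/5
If even transferred: Urn II has 1 odd of 5, so P(odd|even moved) = 1/5
By total probability: P(odd) = 1/3*2/5 + 2/3*1/5 = 4/15

4/15


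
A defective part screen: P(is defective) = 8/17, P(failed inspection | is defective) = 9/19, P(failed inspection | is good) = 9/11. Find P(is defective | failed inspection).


P(A) = P(A|B)P(B) + P(A|B')P(B') = 9/19*8/17 + 9/11*9/17 = 2331/3553
P(B|A) = P(A|B)P(B)/P(A) = (72/323)/(2331/3553) = 88/259

88/259


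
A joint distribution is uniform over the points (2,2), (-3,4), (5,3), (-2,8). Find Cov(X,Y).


E[X]=1/2, E[Y]=17/4, E[XY]=-9/4
Cov(X,Y) = E[XY] - E[X]E[Y] = -9/4 - 1/2*17/4 = -35/8

-35/8


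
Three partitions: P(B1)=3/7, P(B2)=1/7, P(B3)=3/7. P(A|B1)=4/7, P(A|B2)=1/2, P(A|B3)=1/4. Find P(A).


P(A) = P(A|B1)P(B1) + P(A|B2)P(B2) + P(A|B3)P(B3)
= 4/7*3/7 + 1/2*1/7 + 1/4*3/7
= 12/49 + 1/14 + 3/28 = 83/196

83/196


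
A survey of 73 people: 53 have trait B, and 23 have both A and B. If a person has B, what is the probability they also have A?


P(A|B) = P(A∩B)/P(B) = (23/73)/(53/73) = 23/53

23/53


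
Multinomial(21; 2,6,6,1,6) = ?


21! = 51090942171709440000
Denominator: 2!=2 * 6!=720 * 6!=720 * 1!=1 * 6!=720
Coefficient = 51090942171709440000 / 746496000 = 68441012640

68441012640


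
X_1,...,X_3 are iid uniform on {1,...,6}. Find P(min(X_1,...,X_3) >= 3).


P(min >= 3) = P(all X_i >= 3) = (P(X_1 >= 3))^3
= (4/6)^3 = (2/3)^3 = 8/27

8/27


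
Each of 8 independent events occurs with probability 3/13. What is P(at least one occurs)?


P(at least one) = 1 - P(none)
P(none) = (1 - 3/13)^8 = (10/13)^8 = 100000000/815730721
P(at least one) = 1 - 100000000/815730721 = 715730721/815730721

715730721/815730721


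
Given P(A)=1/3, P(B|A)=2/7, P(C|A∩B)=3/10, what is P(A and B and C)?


P(A∩B∩C) = P(A) * P(B|A) * P(C|A∩B)
= 1/3 * 2/7 * 3/10
= 2/21 * 3/10 = 1/35

1/35


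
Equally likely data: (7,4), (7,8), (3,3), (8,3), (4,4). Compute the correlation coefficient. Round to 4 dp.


Cov(X,Y) = 1.0800, Var(X) = 3.7600, Var(Y) = 3.4400
rho = Cov/(sqrt(VarX)*sqrt(VarY)) = 0.3003

0.3003


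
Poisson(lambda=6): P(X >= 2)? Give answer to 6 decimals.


P(X>=2) = 1 - P(X<=1) = 1 - (e^(-6)*6^0/0! + e^(-6)*6^1/1!)
≈ 1 - (0.0024787522 + 0.0148725131)
= 1 - 0.0173512653 = 0.9826487347
≈ 0.982649

0.982649


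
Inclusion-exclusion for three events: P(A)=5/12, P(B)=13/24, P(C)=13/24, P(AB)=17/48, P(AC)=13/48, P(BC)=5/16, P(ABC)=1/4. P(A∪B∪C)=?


P(A∪B∪C) = P(A)+P(B)+P(C) - P(AB)-P(AC)-P(BC) + P(ABC)
= 5/12+13/24+13/24 - 17/48-13/48-5/16 + 1/4
= 13/16

13/16


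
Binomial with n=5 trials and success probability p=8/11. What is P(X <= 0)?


P(X<=0) = P(X=0)
= 243/161051
= 243/161051

243/161051


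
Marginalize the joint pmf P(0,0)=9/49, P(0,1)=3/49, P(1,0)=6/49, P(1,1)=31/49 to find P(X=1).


P(X=1) = P(1,0)+P(1,1) = 6/49 + 31/49 = 37/49

37/49


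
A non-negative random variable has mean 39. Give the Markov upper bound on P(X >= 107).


Markov: P(X >= a) <= E[X]/a
P(X >= 107) <= 39/107

39/107


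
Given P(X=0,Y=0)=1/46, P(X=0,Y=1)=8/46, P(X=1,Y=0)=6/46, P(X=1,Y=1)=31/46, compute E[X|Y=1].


P(Y=1) = 39/46
E[X|Y=1] = (0*8 + 1*31)/39 = 31/39

31/39


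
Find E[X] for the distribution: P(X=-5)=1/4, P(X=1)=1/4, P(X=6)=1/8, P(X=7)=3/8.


E[X] = sum(x * P(x))
= -5*1/4 + 1*1/4 + 6*1/8 + 7*3/8
= 19/8

19/8


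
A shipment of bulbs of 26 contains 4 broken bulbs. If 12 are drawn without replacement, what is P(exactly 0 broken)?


P(X=0) = C(4,0)*C(22,12) / C(26,12)
= 1*646646 / 9657700
= 646646/9657700 = 77/1150

77/1150


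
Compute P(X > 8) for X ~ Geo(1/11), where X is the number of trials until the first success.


P(X > 8) = P(first 8 trials all fail) = (1-p)^8 = (10/11)^8 = 100000000/214358881

100000000/214358881


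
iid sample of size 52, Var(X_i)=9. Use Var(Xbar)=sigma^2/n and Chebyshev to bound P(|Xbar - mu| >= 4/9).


Var(Xbar) = Var(X)/n = 9/52
Chebyshev: P(|Xbar-mu| >= 4/9) <= Var(Xbar)/(4/9)^2 = (9/52)/(16/81) = 729/832

729/832


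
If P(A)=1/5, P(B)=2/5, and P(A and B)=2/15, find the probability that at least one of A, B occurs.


P(A∪B) = P(A) + P(B) - P(A∩B)
= 1/5 + 2/5 - 2/15 = 7/15

7/15


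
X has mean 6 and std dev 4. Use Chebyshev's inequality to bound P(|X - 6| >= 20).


k = 20/4 = 5
Chebyshev: P(|X-mu| >= k*sigma) <= 1/k^2 = 1/5^2 = 1/25

1/25


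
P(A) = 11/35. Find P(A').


P(A') = 1 - P(A) = 1 - 11/35 = 24/35

24/35


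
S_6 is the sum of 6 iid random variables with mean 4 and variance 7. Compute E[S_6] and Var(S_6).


E[S_n] = n*mu = 6*4 = 24
Var(S_n) = n*sigma^2 = 6*7 = 42

E[S_6]=24, Var(S_6)=42


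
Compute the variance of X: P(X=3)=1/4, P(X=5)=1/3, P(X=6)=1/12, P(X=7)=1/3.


E[X] = 21/4, E[X^2] = 359/12
Var(X) = E[X^2] - (E[X])^2 = 359/12 - (21/4)^2 = 113/48

113/48


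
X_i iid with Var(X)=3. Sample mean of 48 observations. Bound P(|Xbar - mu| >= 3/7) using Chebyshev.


Var(Xbar) = Var(X)/n = 3/48
Chebyshev: P(|Xbar-mu| >= 3/7) <= Var(Xbar)/(3/7)^2 = (1/16)/(9/49) = 49/144

49/144


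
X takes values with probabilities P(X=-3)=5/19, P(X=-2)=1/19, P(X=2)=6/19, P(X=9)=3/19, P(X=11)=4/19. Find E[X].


E[X] = sum(x * P(x))
= -3*5/19 - 2*1/19 + 2*6/19 + 9*3/19 + 11*4/19
= 66/19

66/19
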